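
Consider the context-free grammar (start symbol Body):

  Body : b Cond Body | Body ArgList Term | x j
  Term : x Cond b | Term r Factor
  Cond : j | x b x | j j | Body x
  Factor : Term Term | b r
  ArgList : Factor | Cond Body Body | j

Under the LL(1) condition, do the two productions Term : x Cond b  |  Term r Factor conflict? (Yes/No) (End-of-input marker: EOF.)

Yes

FIRST(x Cond b) = { x } and FIRST(Term r Factor) = { x }.
Both contain x, so the two alternatives are not disjoint — LL(1) conflict.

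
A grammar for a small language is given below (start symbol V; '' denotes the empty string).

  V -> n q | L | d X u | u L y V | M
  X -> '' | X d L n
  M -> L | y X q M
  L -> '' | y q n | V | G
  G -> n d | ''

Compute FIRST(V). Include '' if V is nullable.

{ d, n, u, y, '' }

V -> n q contributes {n}.
From V -> L: add FIRST(L) = { d, n, u, y, '' } (including '' since L is nullable).
V -> d X u contributes {d}.
V -> u L y V contributes {u}.
From V -> M: add FIRST(M) = { d, n, u, y, '' } (including '' since M is nullable).
Union: FIRST(V) = { d, n, u, y, '' }.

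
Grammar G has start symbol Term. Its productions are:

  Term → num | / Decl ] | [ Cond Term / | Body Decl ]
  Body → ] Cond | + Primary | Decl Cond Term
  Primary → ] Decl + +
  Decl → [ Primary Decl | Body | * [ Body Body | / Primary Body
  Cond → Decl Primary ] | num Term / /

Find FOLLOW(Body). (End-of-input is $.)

{ *, +, /, [, ], num }

In Term → Body Decl ]: add FIRST(Decl ]) = { *, +, /, [, ] }.
In Decl → Body: Body is at the end, add FOLLOW(Decl) = { *, +, /, [, ], num }.
In Decl → * [ Body Body: add FIRST(Body) = { *, +, /, [, ] }.
In Decl → * [ Body Body: Body is at the end, add FOLLOW(Decl) = { *, +, /, [, ], num }.
In Decl → / Primary Body: Body is at the end, add FOLLOW(Decl) = { *, +, /, [, ], num }.
Union: FOLLOW(Body) = { *, +, /, [, ], num }.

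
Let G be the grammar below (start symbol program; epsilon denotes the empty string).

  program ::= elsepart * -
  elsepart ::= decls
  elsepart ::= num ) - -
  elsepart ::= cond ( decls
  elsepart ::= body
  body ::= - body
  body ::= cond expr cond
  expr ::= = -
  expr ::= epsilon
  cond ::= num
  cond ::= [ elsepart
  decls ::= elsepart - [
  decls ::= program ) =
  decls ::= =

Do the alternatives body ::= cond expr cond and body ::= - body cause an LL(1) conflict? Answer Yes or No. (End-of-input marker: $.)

No

FIRST(cond expr cond) = { [, num } and FIRST(- body) = { - }.
The FIRST sets are disjoint and neither alternative is nullable — no conflict.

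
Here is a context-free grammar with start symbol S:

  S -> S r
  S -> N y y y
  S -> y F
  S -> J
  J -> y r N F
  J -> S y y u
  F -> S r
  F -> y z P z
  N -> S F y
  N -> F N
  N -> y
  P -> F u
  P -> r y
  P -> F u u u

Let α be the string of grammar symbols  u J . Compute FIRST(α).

u is a terminal; add {u} and stop.

{ u }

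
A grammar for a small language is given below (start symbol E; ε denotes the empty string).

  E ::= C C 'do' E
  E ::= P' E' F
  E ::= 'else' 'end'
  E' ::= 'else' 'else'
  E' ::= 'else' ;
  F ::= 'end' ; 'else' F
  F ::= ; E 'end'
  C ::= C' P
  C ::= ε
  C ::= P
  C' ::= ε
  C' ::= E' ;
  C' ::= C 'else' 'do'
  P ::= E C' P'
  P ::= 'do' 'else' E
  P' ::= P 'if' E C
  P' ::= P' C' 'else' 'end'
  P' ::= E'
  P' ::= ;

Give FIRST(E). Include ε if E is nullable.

From E ::= C C 'do' E: C, C nullable, take FIRST(C) ∪ FIRST(C) ∪ {'do'} = { 'do', 'else', ; }.
From E ::= P' E' F: add FIRST(P') = { 'do', 'else', ; }.
E ::= 'else' 'end' contributes {'else'}.
Union: FIRST(E) = { 'do', 'else', ; }.

{ 'do', 'else', ; }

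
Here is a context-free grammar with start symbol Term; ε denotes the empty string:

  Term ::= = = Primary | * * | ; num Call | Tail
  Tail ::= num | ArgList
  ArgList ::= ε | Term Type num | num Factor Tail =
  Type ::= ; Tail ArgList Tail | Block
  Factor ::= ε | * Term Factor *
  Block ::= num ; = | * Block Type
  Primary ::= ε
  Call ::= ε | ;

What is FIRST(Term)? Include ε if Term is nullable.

{ *, ;, =, num, ε }

Term ::= = = Primary contributes {=}.
Term ::= * * contributes {*}.
Term ::= ; num Call contributes {;}.
From Term ::= Tail: add FIRST(Tail) = { *, ;, =, num, ε } (including ε since Tail is nullable).
Union: FIRST(Term) = { *, ;, =, num, ε }.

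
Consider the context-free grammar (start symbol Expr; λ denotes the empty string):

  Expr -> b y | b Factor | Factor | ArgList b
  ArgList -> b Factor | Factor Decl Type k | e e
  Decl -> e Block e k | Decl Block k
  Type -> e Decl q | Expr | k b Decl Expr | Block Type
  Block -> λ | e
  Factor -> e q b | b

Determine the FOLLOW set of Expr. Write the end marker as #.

{ #, k }

Expr is the start symbol, so # ∈ FOLLOW(Expr).
In Type -> Expr: Expr is at the end, add FOLLOW(Type) = { k }.
In Type -> k b Decl Expr: Expr is at the end, add FOLLOW(Type) = { k }.
Union: FOLLOW(Expr) = { #, k }.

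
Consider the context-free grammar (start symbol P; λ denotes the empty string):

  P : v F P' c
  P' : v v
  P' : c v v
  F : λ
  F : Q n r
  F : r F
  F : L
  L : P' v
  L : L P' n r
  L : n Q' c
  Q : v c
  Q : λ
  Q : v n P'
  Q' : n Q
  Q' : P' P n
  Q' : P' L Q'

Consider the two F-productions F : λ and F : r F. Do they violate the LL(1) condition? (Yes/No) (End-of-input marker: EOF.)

No

FIRST(λ) = { λ } and FIRST(r F) = { r }.
The first is nullable but FOLLOW(F) = { c, v } is disjoint from FIRST of the second.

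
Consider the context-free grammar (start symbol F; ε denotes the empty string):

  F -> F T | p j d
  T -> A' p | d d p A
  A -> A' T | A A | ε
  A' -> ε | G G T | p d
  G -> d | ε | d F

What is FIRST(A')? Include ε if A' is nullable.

A' -> ε contributes ε.
From A' -> G G T: G, G nullable, take FIRST(G) ∪ FIRST(G) ∪ FIRST(T) = { d, p }.
A' -> p d contributes {p}.
Union: FIRST(A') = { d, p, ε }.

{ d, p, ε }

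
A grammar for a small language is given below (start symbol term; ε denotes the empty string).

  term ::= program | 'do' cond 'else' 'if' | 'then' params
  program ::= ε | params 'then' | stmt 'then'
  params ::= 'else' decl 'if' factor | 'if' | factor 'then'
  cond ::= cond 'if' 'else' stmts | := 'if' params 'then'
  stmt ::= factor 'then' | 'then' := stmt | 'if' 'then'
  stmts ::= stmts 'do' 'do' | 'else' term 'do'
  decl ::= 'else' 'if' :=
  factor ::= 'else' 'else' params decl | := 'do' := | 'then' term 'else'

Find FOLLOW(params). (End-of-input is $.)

{ $, 'do', 'else', 'then' }

In term ::= 'then' params: params is at the end, add FOLLOW(term) = { $, 'do', 'else' }.
In program ::= params 'then': add FIRST('then') = { 'then' }.
In cond ::= := 'if' params 'then': add FIRST('then') = { 'then' }.
In factor ::= 'else' 'else' params decl: add FIRST(decl) = { 'else' }.
Union: FOLLOW(params) = { $, 'do', 'else', 'then' }.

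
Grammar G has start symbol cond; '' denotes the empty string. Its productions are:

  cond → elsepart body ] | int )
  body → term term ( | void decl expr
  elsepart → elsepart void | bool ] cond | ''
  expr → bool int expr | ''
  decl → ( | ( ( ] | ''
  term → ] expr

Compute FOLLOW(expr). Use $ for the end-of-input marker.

In body → void decl expr: expr is at the end, add FOLLOW(body) = { ] }.
In expr → bool int expr: expr is at the end, add FOLLOW(expr) = { (, ] }.
In term → ] expr: expr is at the end, add FOLLOW(term) = { (, ] }.
Union: FOLLOW(expr) = { (, ] }.

{ (, ] }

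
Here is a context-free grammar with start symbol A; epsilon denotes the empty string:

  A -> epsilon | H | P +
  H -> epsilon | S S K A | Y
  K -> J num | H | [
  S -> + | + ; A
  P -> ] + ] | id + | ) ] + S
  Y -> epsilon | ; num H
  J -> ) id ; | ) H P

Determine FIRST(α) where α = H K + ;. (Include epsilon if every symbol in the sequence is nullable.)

Add FIRST(H)\{epsilon} = { +, ; }; H is nullable, continue.
Add FIRST(K)\{epsilon} = { ), +, ;, [ }; K is nullable, continue.
+ is a terminal; add {+} and stop.

{ ), +, ;, [ }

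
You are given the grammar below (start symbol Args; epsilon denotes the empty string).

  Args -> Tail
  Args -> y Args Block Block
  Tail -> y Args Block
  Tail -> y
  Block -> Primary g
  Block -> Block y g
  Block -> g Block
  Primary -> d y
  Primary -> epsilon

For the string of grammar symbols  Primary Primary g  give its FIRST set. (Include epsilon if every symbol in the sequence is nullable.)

Add FIRST(Primary)\{epsilon} = { d }; Primary is nullable, continue.
Add FIRST(Primary)\{epsilon} = { d }; Primary is nullable, continue.
g is a terminal; add {g} and stop.

{ d, g }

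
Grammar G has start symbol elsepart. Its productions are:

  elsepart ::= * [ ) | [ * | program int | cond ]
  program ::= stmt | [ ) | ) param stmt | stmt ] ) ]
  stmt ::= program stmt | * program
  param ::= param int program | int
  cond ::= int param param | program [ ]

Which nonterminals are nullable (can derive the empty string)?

{ } (none)

No nonterminal has an empty production or an RHS whose symbols are all nullable.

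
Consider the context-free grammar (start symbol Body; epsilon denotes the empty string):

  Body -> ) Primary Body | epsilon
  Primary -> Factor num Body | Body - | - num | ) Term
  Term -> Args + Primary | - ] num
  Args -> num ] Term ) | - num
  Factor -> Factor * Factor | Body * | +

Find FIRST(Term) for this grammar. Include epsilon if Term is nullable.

From Term -> Args + Primary: add FIRST(Args) = { -, num }.
Term -> - ] num contributes {-}.
Union: FIRST(Term) = { -, num }.

{ -, num }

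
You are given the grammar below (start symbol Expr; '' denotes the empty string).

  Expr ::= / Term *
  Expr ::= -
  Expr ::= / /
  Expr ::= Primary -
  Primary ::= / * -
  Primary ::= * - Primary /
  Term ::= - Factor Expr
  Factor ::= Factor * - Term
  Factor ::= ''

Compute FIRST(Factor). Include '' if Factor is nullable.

From Factor ::= Factor * - Term: Factor nullable, take FIRST(Factor) ∪ {*} = { * }.
Factor ::= '' contributes ''.
Union: FIRST(Factor) = { *, '' }.

{ *, '' }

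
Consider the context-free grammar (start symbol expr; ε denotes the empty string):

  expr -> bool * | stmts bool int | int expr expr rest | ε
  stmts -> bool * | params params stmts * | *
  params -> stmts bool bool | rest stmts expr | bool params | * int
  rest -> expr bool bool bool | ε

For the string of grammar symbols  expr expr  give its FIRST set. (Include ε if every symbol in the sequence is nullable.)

{ *, bool, int, ε }

Add FIRST(expr)\{ε} = { *, bool, int }; expr is nullable, continue.
Add FIRST(expr)\{ε} = { *, bool, int }; expr is nullable, continue.
Every symbol is nullable, so include ε.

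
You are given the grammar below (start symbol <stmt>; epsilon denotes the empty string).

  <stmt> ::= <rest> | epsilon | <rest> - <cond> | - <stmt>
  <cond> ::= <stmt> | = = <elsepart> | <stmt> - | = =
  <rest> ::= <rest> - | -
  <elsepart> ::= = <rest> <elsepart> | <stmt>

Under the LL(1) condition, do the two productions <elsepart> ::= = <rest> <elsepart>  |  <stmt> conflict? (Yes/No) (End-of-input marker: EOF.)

FIRST(= <rest> <elsepart>) = { = } and FIRST(<stmt>) = { -, epsilon }.
The second is nullable but FOLLOW(<elsepart>) = { EOF, - } is disjoint from FIRST of the first.

No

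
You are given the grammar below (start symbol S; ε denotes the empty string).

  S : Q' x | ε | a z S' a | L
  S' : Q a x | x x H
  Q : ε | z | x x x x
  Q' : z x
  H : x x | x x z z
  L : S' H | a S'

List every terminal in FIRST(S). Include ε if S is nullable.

From S : Q' x: add FIRST(Q') = { z }.
S : ε contributes ε.
S : a z S' a contributes {a}.
From S : L: add FIRST(L) = { a, x, z }.
Union: FIRST(S) = { a, x, z, ε }.

{ a, x, z, ε }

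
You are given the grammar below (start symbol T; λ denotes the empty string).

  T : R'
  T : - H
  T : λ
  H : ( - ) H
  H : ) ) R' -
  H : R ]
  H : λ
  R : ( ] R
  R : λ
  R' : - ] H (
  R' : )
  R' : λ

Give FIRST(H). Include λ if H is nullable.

{ (, ), ], λ }

H : ( - ) H contributes {(}.
H : ) ) R' - contributes {)}.
From H : R ]: R nullable, take FIRST(R) ∪ {]} = { (, ] }.
H : λ contributes λ.
Union: FIRST(H) = { (, ), ], λ }.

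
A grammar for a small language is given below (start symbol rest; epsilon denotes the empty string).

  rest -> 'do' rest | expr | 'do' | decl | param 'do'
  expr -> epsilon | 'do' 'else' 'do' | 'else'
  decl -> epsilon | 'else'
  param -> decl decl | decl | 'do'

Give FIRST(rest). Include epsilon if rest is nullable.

{ 'do', 'else', epsilon }

rest -> 'do' rest contributes {'do'}.
From rest -> expr: add FIRST(expr) = { 'do', 'else', epsilon } (including epsilon since expr is nullable).
rest -> 'do' contributes {'do'}.
From rest -> decl: add FIRST(decl) = { 'else', epsilon } (including epsilon since decl is nullable).
From rest -> param 'do': param nullable, take FIRST(param) ∪ {'do'} = { 'do', 'else' }.
Union: FIRST(rest) = { 'do', 'else', epsilon }.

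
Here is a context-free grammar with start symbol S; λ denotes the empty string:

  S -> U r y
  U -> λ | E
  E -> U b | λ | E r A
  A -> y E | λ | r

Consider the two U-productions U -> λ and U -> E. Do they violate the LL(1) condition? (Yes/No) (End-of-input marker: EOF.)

Yes

FIRST(λ) = { λ } and FIRST(E) = { b, r, λ }.
Both alternatives are nullable, violating the LL(1) condition.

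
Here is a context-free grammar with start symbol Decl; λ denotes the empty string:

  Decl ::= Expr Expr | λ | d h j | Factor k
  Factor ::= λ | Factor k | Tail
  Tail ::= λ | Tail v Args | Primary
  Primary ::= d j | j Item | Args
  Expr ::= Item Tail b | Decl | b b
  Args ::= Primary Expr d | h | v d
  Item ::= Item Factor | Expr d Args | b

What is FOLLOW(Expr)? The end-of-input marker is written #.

In Decl ::= Expr Expr: add FIRST(Expr)\{λ} = { b, d, h, j, k, v }.
  Since Expr is nullable, also add FOLLOW(Decl) = { #, b, d, h, j, k, v }.
In Decl ::= Expr Expr: Expr is at the end, add FOLLOW(Decl) = { #, b, d, h, j, k, v }.
In Args ::= Primary Expr d: add FIRST(d) = { d }.
In Item ::= Expr d Args: add FIRST(d Args) = { d }.
Union: FOLLOW(Expr) = { #, b, d, h, j, k, v }.

{ #, b, d, h, j, k, v }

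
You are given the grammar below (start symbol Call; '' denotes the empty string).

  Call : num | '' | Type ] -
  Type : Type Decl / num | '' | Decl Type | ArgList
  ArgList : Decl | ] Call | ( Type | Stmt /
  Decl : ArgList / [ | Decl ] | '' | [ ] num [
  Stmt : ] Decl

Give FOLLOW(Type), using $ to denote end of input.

{ (, /, [, ] }

In Call : Type ] -: add FIRST(] -) = { ] }.
In Type : Type Decl / num: add FIRST(Decl / num) = { (, /, [, ] }.
In Type : Decl Type: Type is at the end, add FOLLOW(Type) = { (, /, [, ] }.
In ArgList : ( Type: Type is at the end, add FOLLOW(ArgList) = { (, /, [, ] }.
Union: FOLLOW(Type) = { (, /, [, ] }.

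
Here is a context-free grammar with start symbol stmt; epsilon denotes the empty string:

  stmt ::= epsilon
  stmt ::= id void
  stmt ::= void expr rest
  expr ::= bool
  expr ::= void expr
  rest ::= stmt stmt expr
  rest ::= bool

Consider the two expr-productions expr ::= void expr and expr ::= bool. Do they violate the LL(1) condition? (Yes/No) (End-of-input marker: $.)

No

FIRST(void expr) = { void } and FIRST(bool) = { bool }.
The FIRST sets are disjoint and neither alternative is nullable — no conflict.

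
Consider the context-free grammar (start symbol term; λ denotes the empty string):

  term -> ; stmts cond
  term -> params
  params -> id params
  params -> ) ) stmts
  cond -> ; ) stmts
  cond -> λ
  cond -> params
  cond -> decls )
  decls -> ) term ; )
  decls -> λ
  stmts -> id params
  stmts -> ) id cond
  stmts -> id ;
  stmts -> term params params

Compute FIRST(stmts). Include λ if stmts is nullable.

{ ), ;, id }

stmts -> id params contributes {id}.
stmts -> ) id cond contributes {)}.
stmts -> id ; contributes {id}.
From stmts -> term params params: add FIRST(term) = { ), ;, id }.
Union: FIRST(stmts) = { ), ;, id }.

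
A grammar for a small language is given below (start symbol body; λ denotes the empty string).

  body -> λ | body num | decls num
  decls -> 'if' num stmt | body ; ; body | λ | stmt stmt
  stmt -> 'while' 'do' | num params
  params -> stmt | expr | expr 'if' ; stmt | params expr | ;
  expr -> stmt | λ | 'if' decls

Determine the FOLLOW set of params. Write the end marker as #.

{ 'if', 'while', num }

In stmt -> num params: params is at the end, add FOLLOW(stmt) = { 'if', 'while', num }.
In params -> params expr: add FIRST(expr)\{λ} = { 'if', 'while', num }.
  Since expr is nullable, also add FOLLOW(params) = { 'if', 'while', num }.
Union: FOLLOW(params) = { 'if', 'while', num }.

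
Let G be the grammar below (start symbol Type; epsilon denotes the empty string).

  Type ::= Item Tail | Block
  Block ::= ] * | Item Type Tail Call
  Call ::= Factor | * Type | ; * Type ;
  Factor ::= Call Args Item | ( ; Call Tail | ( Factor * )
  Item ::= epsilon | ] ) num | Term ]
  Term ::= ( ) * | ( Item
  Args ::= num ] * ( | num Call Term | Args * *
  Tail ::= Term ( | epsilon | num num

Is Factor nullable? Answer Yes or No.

No

Nullable nonterminals: Item, Tail, Type.
No production of Factor has an RHS whose symbols are all nullable, so Factor is not nullable.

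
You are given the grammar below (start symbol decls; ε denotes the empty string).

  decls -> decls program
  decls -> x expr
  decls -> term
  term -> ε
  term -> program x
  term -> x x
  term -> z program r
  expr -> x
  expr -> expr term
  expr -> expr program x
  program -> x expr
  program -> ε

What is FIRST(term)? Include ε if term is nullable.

term -> ε contributes ε.
From term -> program x: program nullable, take FIRST(program) ∪ {x} = { x }.
term -> x x contributes {x}.
term -> z program r contributes {z}.
Union: FIRST(term) = { x, z, ε }.

{ x, z, ε }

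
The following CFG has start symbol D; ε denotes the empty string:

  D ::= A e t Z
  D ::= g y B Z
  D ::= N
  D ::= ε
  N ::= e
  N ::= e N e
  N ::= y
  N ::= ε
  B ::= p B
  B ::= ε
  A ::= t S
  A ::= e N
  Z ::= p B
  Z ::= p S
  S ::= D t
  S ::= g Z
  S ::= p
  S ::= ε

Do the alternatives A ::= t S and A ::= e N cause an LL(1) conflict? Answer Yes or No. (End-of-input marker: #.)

No

FIRST(t S) = { t } and FIRST(e N) = { e }.
The FIRST sets are disjoint and neither alternative is nullable — no conflict.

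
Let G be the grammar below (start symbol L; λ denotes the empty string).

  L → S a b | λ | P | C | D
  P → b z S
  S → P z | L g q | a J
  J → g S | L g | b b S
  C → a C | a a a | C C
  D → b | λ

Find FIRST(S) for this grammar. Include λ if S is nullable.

{ a, b, g }

From S → P z: add FIRST(P) = { b }.
From S → L g q: L nullable, take FIRST(L) ∪ {g} = { a, b, g }.
S → a J contributes {a}.
Union: FIRST(S) = { a, b, g }.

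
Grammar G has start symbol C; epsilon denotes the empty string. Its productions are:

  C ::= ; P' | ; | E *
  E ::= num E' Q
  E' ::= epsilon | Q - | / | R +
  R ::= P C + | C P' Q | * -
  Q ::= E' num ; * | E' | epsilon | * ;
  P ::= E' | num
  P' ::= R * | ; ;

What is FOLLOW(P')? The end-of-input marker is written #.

In C ::= ; P': P' is at the end, add FOLLOW(C) = { #, *, +, -, /, ;, num }.
In R ::= C P' Q: add FIRST(Q)\{epsilon} = { *, -, /, ;, num }.
  Since Q is nullable, also add FOLLOW(R) = { *, + }.
Union: FOLLOW(P') = { #, *, +, -, /, ;, num }.

{ #, *, +, -, /, ;, num }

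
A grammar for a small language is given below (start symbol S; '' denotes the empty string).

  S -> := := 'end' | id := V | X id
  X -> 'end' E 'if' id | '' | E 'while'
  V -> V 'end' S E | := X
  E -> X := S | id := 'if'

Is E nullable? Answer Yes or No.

Nullable nonterminals: X.
No production of E has an RHS whose symbols are all nullable, so E is not nullable.

No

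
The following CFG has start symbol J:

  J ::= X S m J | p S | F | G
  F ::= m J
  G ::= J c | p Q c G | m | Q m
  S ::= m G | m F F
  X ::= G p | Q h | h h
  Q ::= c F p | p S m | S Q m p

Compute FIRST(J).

{ c, h, m, p }

From J ::= X S m J: add FIRST(X) = { c, h, m, p }.
J ::= p S contributes {p}.
From J ::= F: add FIRST(F) = { m }.
From J ::= G: add FIRST(G) = { c, h, m, p }.
Union: FIRST(J) = { c, h, m, p }.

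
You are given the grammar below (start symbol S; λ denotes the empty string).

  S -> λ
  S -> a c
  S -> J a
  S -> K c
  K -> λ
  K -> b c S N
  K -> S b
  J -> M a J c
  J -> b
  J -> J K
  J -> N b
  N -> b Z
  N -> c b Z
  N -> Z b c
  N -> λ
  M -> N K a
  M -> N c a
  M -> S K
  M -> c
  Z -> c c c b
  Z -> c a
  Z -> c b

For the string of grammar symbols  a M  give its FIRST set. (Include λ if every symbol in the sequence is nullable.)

{ a }

a is a terminal; add {a} and stop.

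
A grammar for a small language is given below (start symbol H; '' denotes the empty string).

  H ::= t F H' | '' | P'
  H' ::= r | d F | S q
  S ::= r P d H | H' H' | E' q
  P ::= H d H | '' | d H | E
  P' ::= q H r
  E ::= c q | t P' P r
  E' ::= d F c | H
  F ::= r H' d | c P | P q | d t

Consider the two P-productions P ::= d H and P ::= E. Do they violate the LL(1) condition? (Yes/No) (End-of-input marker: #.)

FIRST(d H) = { d } and FIRST(E) = { c, t }.
The FIRST sets are disjoint and neither alternative is nullable — no conflict.

No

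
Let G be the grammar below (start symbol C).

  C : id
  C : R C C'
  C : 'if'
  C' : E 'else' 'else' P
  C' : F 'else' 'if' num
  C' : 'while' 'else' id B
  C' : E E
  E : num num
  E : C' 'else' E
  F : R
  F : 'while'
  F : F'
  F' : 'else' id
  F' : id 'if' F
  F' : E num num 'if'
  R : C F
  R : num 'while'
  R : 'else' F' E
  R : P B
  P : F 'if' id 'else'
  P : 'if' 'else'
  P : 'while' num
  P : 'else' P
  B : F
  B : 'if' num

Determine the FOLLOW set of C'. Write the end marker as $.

In C : R C C': C' is at the end, add FOLLOW(C) = { $, 'else', 'if', 'while', id, num }.
In E : C' 'else' E: add FIRST('else' E) = { 'else' }.
Union: FOLLOW(C') = { $, 'else', 'if', 'while', id, num }.

{ $, 'else', 'if', 'while', id, num }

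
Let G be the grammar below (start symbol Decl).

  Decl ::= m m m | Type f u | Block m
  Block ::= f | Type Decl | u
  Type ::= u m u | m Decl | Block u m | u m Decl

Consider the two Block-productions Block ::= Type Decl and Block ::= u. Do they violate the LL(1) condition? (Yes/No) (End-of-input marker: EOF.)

Yes

FIRST(Type Decl) = { f, m, u } and FIRST(u) = { u }.
Both contain u, so the two alternatives are not disjoint — LL(1) conflict.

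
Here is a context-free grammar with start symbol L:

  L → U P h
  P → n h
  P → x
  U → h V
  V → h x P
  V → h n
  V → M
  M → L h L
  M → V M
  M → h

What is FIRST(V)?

V → h x P contributes {h}.
V → h n contributes {h}.
From V → M: add FIRST(M) = { h }.
Union: FIRST(V) = { h }.

{ h }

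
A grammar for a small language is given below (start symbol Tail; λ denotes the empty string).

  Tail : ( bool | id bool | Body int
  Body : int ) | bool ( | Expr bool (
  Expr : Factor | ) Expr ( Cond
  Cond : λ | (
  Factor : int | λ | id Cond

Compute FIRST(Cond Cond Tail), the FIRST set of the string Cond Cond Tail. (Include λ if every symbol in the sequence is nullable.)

{ (, ), bool, id, int }

Add FIRST(Cond)\{λ} = { ( }; Cond is nullable, continue.
Add FIRST(Cond)\{λ} = { ( }; Cond is nullable, continue.
Add FIRST(Tail) = { (, ), bool, id, int }; Tail is not nullable, stop.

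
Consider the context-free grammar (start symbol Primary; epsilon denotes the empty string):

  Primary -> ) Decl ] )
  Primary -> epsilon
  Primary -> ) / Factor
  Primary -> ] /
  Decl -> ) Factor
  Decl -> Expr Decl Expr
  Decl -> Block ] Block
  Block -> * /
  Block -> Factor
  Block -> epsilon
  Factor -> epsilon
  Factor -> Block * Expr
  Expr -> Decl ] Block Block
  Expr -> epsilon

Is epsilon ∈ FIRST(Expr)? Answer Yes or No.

Expr has an epsilon-production, so Expr ⇒ epsilon.

Yes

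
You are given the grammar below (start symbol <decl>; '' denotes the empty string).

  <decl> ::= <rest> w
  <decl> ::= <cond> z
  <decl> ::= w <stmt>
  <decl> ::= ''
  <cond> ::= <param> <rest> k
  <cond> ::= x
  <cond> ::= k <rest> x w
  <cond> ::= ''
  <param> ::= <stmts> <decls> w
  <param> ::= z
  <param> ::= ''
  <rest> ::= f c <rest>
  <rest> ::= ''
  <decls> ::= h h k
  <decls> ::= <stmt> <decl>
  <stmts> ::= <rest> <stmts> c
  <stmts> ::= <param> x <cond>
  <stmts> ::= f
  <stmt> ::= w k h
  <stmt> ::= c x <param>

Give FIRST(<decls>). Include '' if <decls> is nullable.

<decls> ::= h h k contributes {h}.
From <decls> ::= <stmt> <decl>: add FIRST(<stmt>) = { c, w }.
Union: FIRST(<decls>) = { c, h, w }.

{ c, h, w }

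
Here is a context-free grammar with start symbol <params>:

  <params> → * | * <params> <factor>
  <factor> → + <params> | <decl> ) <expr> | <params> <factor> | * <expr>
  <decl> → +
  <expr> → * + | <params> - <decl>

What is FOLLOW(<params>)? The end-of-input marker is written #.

{ #, *, +, - }

<params> is the start symbol, so # ∈ FOLLOW(<params>).
In <params> → * <params> <factor>: add FIRST(<factor>) = { *, + }.
In <factor> → + <params>: <params> is at the end, add FOLLOW(<factor>) = { #, *, +, - }.
In <factor> → <params> <factor>: add FIRST(<factor>) = { *, + }.
In <expr> → <params> - <decl>: add FIRST(- <decl>) = { - }.
Union: FOLLOW(<params>) = { #, *, +, - }.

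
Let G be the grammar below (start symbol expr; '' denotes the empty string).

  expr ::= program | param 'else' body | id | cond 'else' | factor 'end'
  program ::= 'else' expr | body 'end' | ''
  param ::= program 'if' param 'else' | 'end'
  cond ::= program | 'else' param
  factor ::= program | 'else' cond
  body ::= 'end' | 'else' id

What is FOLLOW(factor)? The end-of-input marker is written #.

In expr ::= factor 'end': add FIRST('end') = { 'end' }.
Union: FOLLOW(factor) = { 'end' }.

{ 'end' }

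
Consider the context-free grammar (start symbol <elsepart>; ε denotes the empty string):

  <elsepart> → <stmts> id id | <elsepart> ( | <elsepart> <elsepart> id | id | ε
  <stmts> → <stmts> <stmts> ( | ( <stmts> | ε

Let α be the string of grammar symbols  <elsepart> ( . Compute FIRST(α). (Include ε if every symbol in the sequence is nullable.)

{ (, id }

Add FIRST(<elsepart>)\{ε} = { (, id }; <elsepart> is nullable, continue.
( is a terminal; add {(} and stop.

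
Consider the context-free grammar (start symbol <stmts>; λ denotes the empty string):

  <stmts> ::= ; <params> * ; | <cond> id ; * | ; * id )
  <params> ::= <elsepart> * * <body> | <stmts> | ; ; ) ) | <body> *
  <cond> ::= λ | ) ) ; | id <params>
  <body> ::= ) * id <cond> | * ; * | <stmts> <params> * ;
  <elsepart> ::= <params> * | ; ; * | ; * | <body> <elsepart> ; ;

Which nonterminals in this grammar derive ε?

Directly nullable (have an λ-production): <cond>.
No other nonterminal has a production whose RHS symbols are all nullable.

{ <cond> }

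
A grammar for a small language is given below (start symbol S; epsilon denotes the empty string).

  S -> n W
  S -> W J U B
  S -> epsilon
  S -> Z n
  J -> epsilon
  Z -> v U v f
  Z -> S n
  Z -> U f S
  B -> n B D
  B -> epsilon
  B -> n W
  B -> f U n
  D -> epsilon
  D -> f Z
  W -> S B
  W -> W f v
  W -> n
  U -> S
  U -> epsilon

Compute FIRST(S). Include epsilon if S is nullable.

{ f, n, v, epsilon }

S -> n W contributes {n}.
From S -> W J U B: W, J, U, B nullable, take FIRST(W) ∪ FIRST(J) ∪ FIRST(U) ∪ FIRST(B) = { f, n, v }; also epsilon since the whole RHS is nullable.
S -> epsilon contributes epsilon.
From S -> Z n: add FIRST(Z) = { f, n, v }.
Union: FIRST(S) = { f, n, v, epsilon }.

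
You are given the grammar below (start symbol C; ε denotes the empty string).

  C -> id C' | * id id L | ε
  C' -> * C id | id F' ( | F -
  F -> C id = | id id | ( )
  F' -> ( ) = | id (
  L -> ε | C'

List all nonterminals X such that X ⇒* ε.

{ C, L }

Directly nullable (have an ε-production): C, L.
No other nonterminal has a production whose RHS symbols are all nullable.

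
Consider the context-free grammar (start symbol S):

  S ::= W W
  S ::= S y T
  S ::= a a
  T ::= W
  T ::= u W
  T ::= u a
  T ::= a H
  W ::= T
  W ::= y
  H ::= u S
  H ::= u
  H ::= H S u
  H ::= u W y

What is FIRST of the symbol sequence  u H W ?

u is a terminal; add {u} and stop.

{ u }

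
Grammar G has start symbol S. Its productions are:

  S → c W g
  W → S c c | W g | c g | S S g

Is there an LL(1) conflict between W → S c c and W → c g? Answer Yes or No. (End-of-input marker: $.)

Yes

FIRST(S c c) = { c } and FIRST(c g) = { c }.
Both contain c, so the two alternatives are not disjoint — LL(1) conflict.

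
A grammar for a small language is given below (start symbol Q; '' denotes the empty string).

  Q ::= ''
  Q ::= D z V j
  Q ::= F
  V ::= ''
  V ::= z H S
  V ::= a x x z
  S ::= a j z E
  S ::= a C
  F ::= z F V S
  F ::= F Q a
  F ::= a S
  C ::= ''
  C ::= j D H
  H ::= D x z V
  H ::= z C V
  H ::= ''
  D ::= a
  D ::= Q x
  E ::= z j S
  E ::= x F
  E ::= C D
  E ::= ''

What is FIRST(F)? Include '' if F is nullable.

F ::= z F V S contributes {z}.
From F ::= F Q a: add FIRST(F) = { a, z }.
F ::= a S contributes {a}.
Union: FIRST(F) = { a, z }.

{ a, z }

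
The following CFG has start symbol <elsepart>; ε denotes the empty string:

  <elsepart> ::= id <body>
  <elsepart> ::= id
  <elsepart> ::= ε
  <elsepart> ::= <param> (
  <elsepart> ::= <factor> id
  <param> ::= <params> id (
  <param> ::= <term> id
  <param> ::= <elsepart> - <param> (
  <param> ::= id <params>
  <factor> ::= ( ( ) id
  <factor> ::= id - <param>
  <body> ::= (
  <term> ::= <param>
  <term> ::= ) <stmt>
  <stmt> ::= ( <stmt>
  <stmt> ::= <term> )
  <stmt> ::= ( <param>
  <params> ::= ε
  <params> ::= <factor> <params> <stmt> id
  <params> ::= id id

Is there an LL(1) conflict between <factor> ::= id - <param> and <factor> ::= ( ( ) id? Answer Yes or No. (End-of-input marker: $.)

FIRST(id - <param>) = { id } and FIRST(( ( ) id) = { ( }.
The FIRST sets are disjoint and neither alternative is nullable — no conflict.

No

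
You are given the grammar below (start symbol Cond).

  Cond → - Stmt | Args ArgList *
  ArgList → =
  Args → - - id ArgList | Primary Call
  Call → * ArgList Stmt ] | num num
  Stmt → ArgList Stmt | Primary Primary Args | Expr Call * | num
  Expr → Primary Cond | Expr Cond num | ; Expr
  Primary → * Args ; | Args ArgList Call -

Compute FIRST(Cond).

{ *, - }

Cond → - Stmt contributes {-}.
From Cond → Args ArgList *: add FIRST(Args) = { *, - }.
Union: FIRST(Cond) = { *, - }.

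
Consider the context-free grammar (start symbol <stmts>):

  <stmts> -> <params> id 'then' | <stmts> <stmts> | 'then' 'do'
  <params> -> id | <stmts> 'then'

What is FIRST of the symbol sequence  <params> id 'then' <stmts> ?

{ 'then', id }

Add FIRST(<params>) = { 'then', id }; <params> is not nullable, stop.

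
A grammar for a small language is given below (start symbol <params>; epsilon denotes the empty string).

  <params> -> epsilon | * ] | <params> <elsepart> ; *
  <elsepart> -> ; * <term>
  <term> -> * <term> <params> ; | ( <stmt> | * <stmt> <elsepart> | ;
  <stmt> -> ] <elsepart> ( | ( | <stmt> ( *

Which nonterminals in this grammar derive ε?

{ <params> }

Directly nullable (have an epsilon-production): <params>.
No other nonterminal has a production whose RHS symbols are all nullable.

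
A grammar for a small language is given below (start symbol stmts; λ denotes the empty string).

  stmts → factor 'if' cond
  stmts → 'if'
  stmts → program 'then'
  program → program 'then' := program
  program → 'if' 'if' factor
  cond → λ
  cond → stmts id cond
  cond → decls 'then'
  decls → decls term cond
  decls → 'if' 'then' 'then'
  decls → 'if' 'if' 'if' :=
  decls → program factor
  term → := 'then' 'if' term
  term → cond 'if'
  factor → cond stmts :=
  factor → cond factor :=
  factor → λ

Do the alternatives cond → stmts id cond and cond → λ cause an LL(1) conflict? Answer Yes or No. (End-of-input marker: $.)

FIRST(stmts id cond) = { 'if', := } and FIRST(λ) = { λ }.
The second alternative is nullable and FOLLOW(cond) = { $, 'if', 'then', :=, id } shares 'if' with FIRST of the first — conflict.

Yes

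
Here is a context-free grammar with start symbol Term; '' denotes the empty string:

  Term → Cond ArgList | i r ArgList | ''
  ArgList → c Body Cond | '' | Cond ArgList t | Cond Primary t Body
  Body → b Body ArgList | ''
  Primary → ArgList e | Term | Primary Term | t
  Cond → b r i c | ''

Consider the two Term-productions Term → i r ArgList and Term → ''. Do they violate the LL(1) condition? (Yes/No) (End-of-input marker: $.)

FIRST(i r ArgList) = { i } and FIRST('') = { '' }.
The second alternative is nullable and FOLLOW(Term) = { $, b, c, e, i, t } shares i with FIRST of the first — conflict.

Yes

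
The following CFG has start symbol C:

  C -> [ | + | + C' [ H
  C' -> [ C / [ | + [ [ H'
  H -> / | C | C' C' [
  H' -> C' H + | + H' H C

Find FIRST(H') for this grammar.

From H' -> C' H +: add FIRST(C') = { +, [ }.
H' -> + H' H C contributes {+}.
Union: FIRST(H') = { +, [ }.

{ +, [ }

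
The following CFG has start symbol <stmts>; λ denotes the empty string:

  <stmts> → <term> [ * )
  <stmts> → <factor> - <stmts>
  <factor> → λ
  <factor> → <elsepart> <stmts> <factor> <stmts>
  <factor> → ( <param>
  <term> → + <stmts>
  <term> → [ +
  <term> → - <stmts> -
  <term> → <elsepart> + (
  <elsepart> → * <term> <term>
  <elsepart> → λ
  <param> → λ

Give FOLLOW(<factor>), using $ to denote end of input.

{ (, *, +, -, [ }

In <stmts> → <factor> - <stmts>: add FIRST(- <stmts>) = { - }.
In <factor> → <elsepart> <stmts> <factor> <stmts>: add FIRST(<stmts>) = { (, *, +, -, [ }.
Union: FOLLOW(<factor>) = { (, *, +, -, [ }.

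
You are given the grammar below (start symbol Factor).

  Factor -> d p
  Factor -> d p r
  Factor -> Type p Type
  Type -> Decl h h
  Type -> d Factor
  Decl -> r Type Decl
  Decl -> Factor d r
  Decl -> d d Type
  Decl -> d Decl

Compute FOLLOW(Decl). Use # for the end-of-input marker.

In Type -> Decl h h: add FIRST(h h) = { h }.
In Decl -> r Type Decl: Decl is at the end, add FOLLOW(Decl) = { h }.
In Decl -> d Decl: Decl is at the end, add FOLLOW(Decl) = { h }.
Union: FOLLOW(Decl) = { h }.

{ h }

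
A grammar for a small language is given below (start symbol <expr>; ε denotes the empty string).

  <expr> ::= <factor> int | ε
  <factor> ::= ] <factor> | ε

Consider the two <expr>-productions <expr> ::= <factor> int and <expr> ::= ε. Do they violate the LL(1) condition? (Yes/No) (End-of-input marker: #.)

No

FIRST(<factor> int) = { ], int } and FIRST(ε) = { ε }.
The second is nullable but FOLLOW(<expr>) = { # } is disjoint from FIRST of the first.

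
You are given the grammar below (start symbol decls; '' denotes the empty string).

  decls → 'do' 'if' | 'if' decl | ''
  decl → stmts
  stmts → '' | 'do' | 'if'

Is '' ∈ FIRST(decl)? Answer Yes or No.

decl → stmts and each of stmts is nullable, so decl ⇒* ''.

Yes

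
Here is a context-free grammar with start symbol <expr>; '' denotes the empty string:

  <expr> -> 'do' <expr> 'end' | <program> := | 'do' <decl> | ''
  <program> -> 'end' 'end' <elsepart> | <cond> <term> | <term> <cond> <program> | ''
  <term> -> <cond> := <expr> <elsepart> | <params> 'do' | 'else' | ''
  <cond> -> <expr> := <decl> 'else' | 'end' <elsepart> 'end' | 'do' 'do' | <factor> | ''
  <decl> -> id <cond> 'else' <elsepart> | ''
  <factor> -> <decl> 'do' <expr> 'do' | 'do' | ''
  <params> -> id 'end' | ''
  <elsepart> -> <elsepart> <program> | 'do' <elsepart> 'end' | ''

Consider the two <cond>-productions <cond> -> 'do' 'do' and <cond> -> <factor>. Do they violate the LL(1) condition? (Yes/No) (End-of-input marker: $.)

Yes

FIRST('do' 'do') = { 'do' } and FIRST(<factor>) = { 'do', id, '' }.
Both contain 'do', so the two alternatives are not disjoint — LL(1) conflict.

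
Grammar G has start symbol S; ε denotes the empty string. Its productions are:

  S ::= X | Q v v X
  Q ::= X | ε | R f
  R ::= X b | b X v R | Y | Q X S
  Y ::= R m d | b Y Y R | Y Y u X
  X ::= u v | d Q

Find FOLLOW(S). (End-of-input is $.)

S is the start symbol, so $ ∈ FOLLOW(S).
In R ::= Q X S: S is at the end, add FOLLOW(R) = { b, d, f, m, u }.
Union: FOLLOW(S) = { $, b, d, f, m, u }.

{ $, b, d, f, m, u }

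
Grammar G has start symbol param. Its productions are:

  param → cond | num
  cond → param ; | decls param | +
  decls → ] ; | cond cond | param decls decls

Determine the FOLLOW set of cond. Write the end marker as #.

{ #, +, ;, ], num }

In param → cond: cond is at the end, add FOLLOW(param) = { #, +, ;, ], num }.
In decls → cond cond: add FIRST(cond) = { +, ], num }.
In decls → cond cond: cond is at the end, add FOLLOW(decls) = { +, ], num }.
Union: FOLLOW(cond) = { #, +, ;, ], num }.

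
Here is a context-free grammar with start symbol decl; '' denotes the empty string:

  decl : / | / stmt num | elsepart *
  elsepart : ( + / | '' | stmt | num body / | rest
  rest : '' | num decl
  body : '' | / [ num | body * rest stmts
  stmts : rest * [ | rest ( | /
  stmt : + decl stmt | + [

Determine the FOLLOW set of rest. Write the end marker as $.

In elsepart : rest: rest is at the end, add FOLLOW(elsepart) = { * }.
In body : body * rest stmts: add FIRST(stmts) = { (, *, /, num }.
In stmts : rest * [: add FIRST(* [) = { * }.
In stmts : rest (: add FIRST(() = { ( }.
Union: FOLLOW(rest) = { (, *, /, num }.

{ (, *, /, num }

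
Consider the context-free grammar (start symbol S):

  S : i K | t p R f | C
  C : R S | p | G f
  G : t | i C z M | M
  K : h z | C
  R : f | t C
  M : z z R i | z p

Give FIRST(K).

K : h z contributes {h}.
From K : C: add FIRST(C) = { f, i, p, t, z }.
Union: FIRST(K) = { f, h, i, p, t, z }.

{ f, h, i, p, t, z }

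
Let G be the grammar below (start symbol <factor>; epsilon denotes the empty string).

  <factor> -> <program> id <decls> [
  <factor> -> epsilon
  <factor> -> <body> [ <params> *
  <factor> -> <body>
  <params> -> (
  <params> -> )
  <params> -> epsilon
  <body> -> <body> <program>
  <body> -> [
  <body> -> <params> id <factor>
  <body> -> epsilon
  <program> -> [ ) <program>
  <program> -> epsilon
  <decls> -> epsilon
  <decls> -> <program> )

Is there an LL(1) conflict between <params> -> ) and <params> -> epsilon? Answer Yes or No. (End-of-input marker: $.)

No

FIRST()) = { ) } and FIRST(epsilon) = { epsilon }.
The second is nullable but FOLLOW(<params>) = { *, id } is disjoint from FIRST of the first.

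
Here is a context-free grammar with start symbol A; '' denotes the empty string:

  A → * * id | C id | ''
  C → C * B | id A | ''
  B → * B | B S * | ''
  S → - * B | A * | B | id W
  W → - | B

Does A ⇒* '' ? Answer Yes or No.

A has an ''-production, so A ⇒ ''.

Yes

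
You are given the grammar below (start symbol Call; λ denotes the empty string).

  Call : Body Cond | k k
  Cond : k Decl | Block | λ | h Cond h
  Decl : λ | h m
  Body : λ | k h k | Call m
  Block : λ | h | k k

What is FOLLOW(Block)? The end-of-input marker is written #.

{ #, h, m }

In Cond : Block: Block is at the end, add FOLLOW(Cond) = { #, h, m }.
Union: FOLLOW(Block) = { #, h, m }.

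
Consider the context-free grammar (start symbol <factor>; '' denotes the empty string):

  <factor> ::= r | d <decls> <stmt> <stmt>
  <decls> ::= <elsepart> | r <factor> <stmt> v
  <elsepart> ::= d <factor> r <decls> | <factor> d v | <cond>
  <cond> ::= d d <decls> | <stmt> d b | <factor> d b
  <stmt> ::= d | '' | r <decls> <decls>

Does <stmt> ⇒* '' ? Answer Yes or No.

<stmt> has an ''-production, so <stmt> ⇒ ''.

Yes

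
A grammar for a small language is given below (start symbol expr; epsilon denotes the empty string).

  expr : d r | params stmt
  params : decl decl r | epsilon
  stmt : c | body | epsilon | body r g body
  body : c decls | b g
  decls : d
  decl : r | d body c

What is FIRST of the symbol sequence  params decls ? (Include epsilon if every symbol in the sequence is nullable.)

Add FIRST(params)\{epsilon} = { d, r }; params is nullable, continue.
Add FIRST(decls) = { d }; decls is not nullable, stop.

{ d, r }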